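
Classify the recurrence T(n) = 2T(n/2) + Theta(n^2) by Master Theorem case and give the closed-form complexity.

Master Theorem for T(n) = 2T(n/2) + O(n^2):

a = 2, b = 2, c = 2
log_b(a) = log_2(2) = 1.0000

Case 3: c = 2 > log_2(2) = 1.0000
T(n) = O(n^2) = O(n^2)

For T(n) = 2T(n/2) + O(n^2): log_2(2) = 1.0000. This is Case 3 of the Master Theorem (c > log_b(a), work dominated by root), giving O(n^2).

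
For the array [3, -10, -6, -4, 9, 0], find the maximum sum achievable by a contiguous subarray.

Using Kadane's algorithm on [3, -10, -6, -4, 9, 0]:

Scanning through the array:
Position 1 (value -10): max_ending_here = -7, max_so_far = 3
Position 2 (value -6): max_ending_here = -6, max_so_far = 3
Position 3 (value -4): max_ending_here = -4, max_so_far = 3
Position 4 (value 9): max_ending_here = 9, max_so_far = 9
Position 5 (value 0): max_ending_here = 9, max_so_far = 9

Maximum subarray: [9]
Maximum sum: 9

The maximum subarray is [9] with sum 9. This subarray runs from index 4 to index 4.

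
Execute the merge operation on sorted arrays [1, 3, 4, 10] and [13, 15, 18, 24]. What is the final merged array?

Merging process:

Compare 1 vs 13: take 1 from left. Merged: [1]
Compare 3 vs 13: take 3 from left. Merged: [1, 3]
Compare 4 vs 13: take 4 from left. Merged: [1, 3, 4]
Compare 10 vs 13: take 10 from left. Merged: [1, 3, 4, 10]
Append remaining from right: [13, 15, 18, 24]. Merged: [1, 3, 4, 10, 13, 15, 18, 24]

Final merged array: [1, 3, 4, 10, 13, 15, 18, 24]
Total comparisons: 4

The merged array is [1, 3, 4, 10, 13, 15, 18, 24], requiring 4 comparisons. The merge step runs in O(n) time where n is the total number of elements.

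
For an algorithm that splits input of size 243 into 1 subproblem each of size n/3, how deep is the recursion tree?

For divide and conquer with division factor 3:

Problem sizes at each level:
Level 0: 243
Level 1: 81
Level 2: 27
Level 3: 9
Level 4: 3
Level 5: 1

The root is level 0 and the size-1 base case is level 5 (the tree spans levels 0 through 5, i.e. 6 levels counting the root), so the depth is the number of divisions: log_3(243) = 5

The recursion tree depth is log_3(243) = 5. At each level, the problem size is divided by 3, so it takes 5 divisions to reduce to a base case of size 1. The algorithm makes 1 recursive call at each level.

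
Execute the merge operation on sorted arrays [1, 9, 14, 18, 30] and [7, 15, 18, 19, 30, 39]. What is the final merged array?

Merging process:

Compare 1 vs 7: take 1 from left. Merged: [1]
Compare 9 vs 7: take 7 from right. Merged: [1, 7]
Compare 9 vs 15: take 9 from left. Merged: [1, 7, 9]
Compare 14 vs 15: take 14 from left. Merged: [1, 7, 9, 14]
Compare 18 vs 15: take 15 from right. Merged: [1, 7, 9, 14, 15]
Compare 18 vs 18: take 18 from left. Merged: [1, 7, 9, 14, 15, 18]
Compare 30 vs 18: take 18 from right. Merged: [1, 7, 9, 14, 15, 18, 18]
Compare 30 vs 19: take 19 from right. Merged: [1, 7, 9, 14, 15, 18, 18, 19]
Compare 30 vs 30: take 30 from left. Merged: [1, 7, 9, 14, 15, 18, 18, 19, 30]
Append remaining from right: [30, 39]. Merged: [1, 7, 9, 14, 15, 18, 18, 19, 30, 30, 39]

Final merged array: [1, 7, 9, 14, 15, 18, 18, 19, 30, 30, 39]
Total comparisons: 9

The merged array is [1, 7, 9, 14, 15, 18, 18, 19, 30, 30, 39], requiring 9 comparisons. The merge step runs in O(n) time where n is the total number of elements.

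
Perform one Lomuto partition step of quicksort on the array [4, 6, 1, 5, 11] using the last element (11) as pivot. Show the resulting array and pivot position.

Lomuto partition with pivot = 11:

Initial array: [4, 6, 1, 5, 11]

arr[0]=4 <= 11: swap with position 0, array becomes [4, 6, 1, 5, 11]
arr[1]=6 <= 11: swap with position 1, array becomes [4, 6, 1, 5, 11]
arr[2]=1 <= 11: swap with position 2, array becomes [4, 6, 1, 5, 11]
arr[3]=5 <= 11: swap with position 3, array becomes [4, 6, 1, 5, 11]

Place pivot at position 4: [4, 6, 1, 5, 11]
Pivot position: 4

After partitioning with pivot 11, the array becomes [4, 6, 1, 5, 11]. The pivot is placed at index 4. All elements to the left of the pivot are <= 11, and all elements to the right are > 11.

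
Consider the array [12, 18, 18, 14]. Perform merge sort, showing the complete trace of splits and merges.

Merge sort trace:

Split: [12, 18, 18, 14] -> [12, 18] and [18, 14]
  Split: [12, 18] -> [12] and [18]
  Merge: [12] + [18] -> [12, 18]
  Split: [18, 14] -> [18] and [14]
  Merge: [18] + [14] -> [14, 18]
Merge: [12, 18] + [14, 18] -> [12, 14, 18, 18]

Final sorted array: [12, 14, 18, 18]

The merge sort proceeds by recursively splitting the array and merging sorted halves.
After all merges, the sorted array is [12, 14, 18, 18].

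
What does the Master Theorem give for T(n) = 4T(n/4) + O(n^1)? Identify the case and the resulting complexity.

Master Theorem for T(n) = 4T(n/4) + O(n^1):

a = 4, b = 4, c = 1
log_b(a) = log_4(4) = 1.0000

Case 2: c = 1 = log_4(4) = 1.0000
T(n) = O(n^1 log n) = O(n log n)

For T(n) = 4T(n/4) + O(n^1): log_4(4) = 1.0000. This is Case 2 of the Master Theorem (c = log_b(a), equal work at all levels), giving O(n log n).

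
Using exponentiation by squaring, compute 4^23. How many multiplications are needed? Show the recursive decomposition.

Computing 4^23 by squaring (build up from 4^1; each line after the first costs one multiplication):

4^1 = 4
4^2 = (4^1)^2 = 4^2 = 16
4^4 = (4^2)^2 = 16^2 = 256
4^5 = 4 * 4^4 = 4 * 256 = 1024
4^10 = (4^5)^2 = 1024^2 = 1048576
4^11 = 4 * 4^10 = 4 * 1048576 = 4194304
4^22 = (4^11)^2 = 4194304^2 = 17592186044416
4^23 = 4 * 4^22 = 4 * 17592186044416 = 70368744177664

Result: 70368744177664
Multiplications needed: 7 (7 lines after 4^1)

4^23 = 70368744177664. Using exponentiation by squaring, this requires 7 multiplications. The key idea: if the exponent is even, square the half-power; if odd, multiply by the base once.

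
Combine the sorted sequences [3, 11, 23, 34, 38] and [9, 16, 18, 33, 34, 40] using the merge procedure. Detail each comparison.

Merging process:

Compare 3 vs 9: take 3 from left. Merged: [3]
Compare 11 vs 9: take 9 from right. Merged: [3, 9]
Compare 11 vs 16: take 11 from left. Merged: [3, 9, 11]
Compare 23 vs 16: take 16 from right. Merged: [3, 9, 11, 16]
Compare 23 vs 18: take 18 from right. Merged: [3, 9, 11, 16, 18]
Compare 23 vs 33: take 23 from left. Merged: [3, 9, 11, 16, 18, 23]
Compare 34 vs 33: take 33 from right. Merged: [3, 9, 11, 16, 18, 23, 33]
Compare 34 vs 34: take 34 from left. Merged: [3, 9, 11, 16, 18, 23, 33, 34]
Compare 38 vs 34: take 34 from right. Merged: [3, 9, 11, 16, 18, 23, 33, 34, 34]
Compare 38 vs 40: take 38 from left. Merged: [3, 9, 11, 16, 18, 23, 33, 34, 34, 38]
Append remaining from right: [40]. Merged: [3, 9, 11, 16, 18, 23, 33, 34, 34, 38, 40]

Final merged array: [3, 9, 11, 16, 18, 23, 33, 34, 34, 38, 40]
Total comparisons: 10

The merged array is [3, 9, 11, 16, 18, 23, 33, 34, 34, 38, 40], requiring 10 comparisons. The merge step runs in O(n) time where n is the total number of elements.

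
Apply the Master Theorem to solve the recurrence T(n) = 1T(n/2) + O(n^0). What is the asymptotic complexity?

Master Theorem for T(n) = 1T(n/2) + O(n^0):

a = 1, b = 2, c = 0
log_b(a) = log_2(1) = 0.0000

Case 2: c = 0 = log_2(1) = 0.0000
T(n) = O(n^0 log n) = O(log n)

For T(n) = 1T(n/2) + O(n^0): log_2(1) = 0.0000. This is Case 2 of the Master Theorem (c = log_b(a), equal work at all levels), giving O(log n).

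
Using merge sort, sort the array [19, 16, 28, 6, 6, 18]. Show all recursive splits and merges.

Merge sort trace:

Split: [19, 16, 28, 6, 6, 18] -> [19, 16, 28] and [6, 6, 18]
  Split: [19, 16, 28] -> [19] and [16, 28]
    Split: [16, 28] -> [16] and [28]
    Merge: [16] + [28] -> [16, 28]
  Merge: [19] + [16, 28] -> [16, 19, 28]
  Split: [6, 6, 18] -> [6] and [6, 18]
    Split: [6, 18] -> [6] and [18]
    Merge: [6] + [18] -> [6, 18]
  Merge: [6] + [6, 18] -> [6, 6, 18]
Merge: [16, 19, 28] + [6, 6, 18] -> [6, 6, 16, 18, 19, 28]

Final sorted array: [6, 6, 16, 18, 19, 28]

The merge sort proceeds by recursively splitting the array and merging sorted halves.
After all merges, the sorted array is [6, 6, 16, 18, 19, 28].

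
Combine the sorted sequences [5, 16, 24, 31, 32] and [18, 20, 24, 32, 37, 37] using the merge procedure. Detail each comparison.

Merging process:

Compare 5 vs 18: take 5 from left. Merged: [5]
Compare 16 vs 18: take 16 from left. Merged: [5, 16]
Compare 24 vs 18: take 18 from right. Merged: [5, 16, 18]
Compare 24 vs 20: take 20 from right. Merged: [5, 16, 18, 20]
Compare 24 vs 24: take 24 from left. Merged: [5, 16, 18, 20, 24]
Compare 31 vs 24: take 24 from right. Merged: [5, 16, 18, 20, 24, 24]
Compare 31 vs 32: take 31 from left. Merged: [5, 16, 18, 20, 24, 24, 31]
Compare 32 vs 32: take 32 from left. Merged: [5, 16, 18, 20, 24, 24, 31, 32]
Append remaining from right: [32, 37, 37]. Merged: [5, 16, 18, 20, 24, 24, 31, 32, 32, 37, 37]

Final merged array: [5, 16, 18, 20, 24, 24, 31, 32, 32, 37, 37]
Total comparisons: 8

The merged array is [5, 16, 18, 20, 24, 24, 31, 32, 32, 37, 37], requiring 8 comparisons. The merge step runs in O(n) time where n is the total number of elements.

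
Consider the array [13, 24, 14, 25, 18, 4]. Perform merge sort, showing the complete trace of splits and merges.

Merge sort trace:

Split: [13, 24, 14, 25, 18, 4] -> [13, 24, 14] and [25, 18, 4]
  Split: [13, 24, 14] -> [13] and [24, 14]
    Split: [24, 14] -> [24] and [14]
    Merge: [24] + [14] -> [14, 24]
  Merge: [13] + [14, 24] -> [13, 14, 24]
  Split: [25, 18, 4] -> [25] and [18, 4]
    Split: [18, 4] -> [18] and [4]
    Merge: [18] + [4] -> [4, 18]
  Merge: [25] + [4, 18] -> [4, 18, 25]
Merge: [13, 14, 24] + [4, 18, 25] -> [4, 13, 14, 18, 24, 25]

Final sorted array: [4, 13, 14, 18, 24, 25]

The merge sort proceeds by recursively splitting the array and merging sorted halves.
After all merges, the sorted array is [4, 13, 14, 18, 24, 25].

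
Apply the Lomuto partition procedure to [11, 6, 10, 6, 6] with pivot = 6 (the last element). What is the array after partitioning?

Lomuto partition with pivot = 6:

Initial array: [11, 6, 10, 6, 6]

arr[0]=11 > 6: no swap
arr[1]=6 <= 6: swap with position 0, array becomes [6, 11, 10, 6, 6]
arr[2]=10 > 6: no swap
arr[3]=6 <= 6: swap with position 1, array becomes [6, 6, 10, 11, 6]

Place pivot at position 2: [6, 6, 6, 11, 10]
Pivot position: 2

After partitioning with pivot 6, the array becomes [6, 6, 6, 11, 10]. The pivot is placed at index 2. All elements to the left of the pivot are <= 6, and all elements to the right are > 6.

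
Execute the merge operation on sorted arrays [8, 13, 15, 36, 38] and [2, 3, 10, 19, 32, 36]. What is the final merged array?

Merging process:

Compare 8 vs 2: take 2 from right. Merged: [2]
Compare 8 vs 3: take 3 from right. Merged: [2, 3]
Compare 8 vs 10: take 8 from left. Merged: [2, 3, 8]
Compare 13 vs 10: take 10 from right. Merged: [2, 3, 8, 10]
Compare 13 vs 19: take 13 from left. Merged: [2, 3, 8, 10, 13]
Compare 15 vs 19: take 15 from left. Merged: [2, 3, 8, 10, 13, 15]
Compare 36 vs 19: take 19 from right. Merged: [2, 3, 8, 10, 13, 15, 19]
Compare 36 vs 32: take 32 from right. Merged: [2, 3, 8, 10, 13, 15, 19, 32]
Compare 36 vs 36: take 36 from left. Merged: [2, 3, 8, 10, 13, 15, 19, 32, 36]
Compare 38 vs 36: take 36 from right. Merged: [2, 3, 8, 10, 13, 15, 19, 32, 36, 36]
Append remaining from left: [38]. Merged: [2, 3, 8, 10, 13, 15, 19, 32, 36, 36, 38]

Final merged array: [2, 3, 8, 10, 13, 15, 19, 32, 36, 36, 38]
Total comparisons: 10

The merged array is [2, 3, 8, 10, 13, 15, 19, 32, 36, 36, 38], requiring 10 comparisons. The merge step runs in O(n) time where n is the total number of elements.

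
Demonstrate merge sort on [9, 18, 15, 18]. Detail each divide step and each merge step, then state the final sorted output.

Merge sort trace:

Split: [9, 18, 15, 18] -> [9, 18] and [15, 18]
  Split: [9, 18] -> [9] and [18]
  Merge: [9] + [18] -> [9, 18]
  Split: [15, 18] -> [15] and [18]
  Merge: [15] + [18] -> [15, 18]
Merge: [9, 18] + [15, 18] -> [9, 15, 18, 18]

Final sorted array: [9, 15, 18, 18]

The merge sort proceeds by recursively splitting the array and merging sorted halves.
After all merges, the sorted array is [9, 15, 18, 18].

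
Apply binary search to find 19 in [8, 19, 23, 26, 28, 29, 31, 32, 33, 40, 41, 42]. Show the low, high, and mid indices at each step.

Binary search for 19 in [8, 19, 23, 26, 28, 29, 31, 32, 33, 40, 41, 42]:

lo=0, hi=11, mid=5, arr[mid]=29 -> 29 > 19, search left half
lo=0, hi=4, mid=2, arr[mid]=23 -> 23 > 19, search left half
lo=0, hi=1, mid=0, arr[mid]=8 -> 8 < 19, search right half
lo=1, hi=1, mid=1, arr[mid]=19 -> Found target at index 1!

Binary search finds 19 at index 1 after 4 comparisons. The search repeatedly halves the search space by comparing with the middle element.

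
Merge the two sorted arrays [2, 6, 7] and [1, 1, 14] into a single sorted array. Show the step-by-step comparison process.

Merging process:

Compare 2 vs 1: take 1 from right. Merged: [1]
Compare 2 vs 1: take 1 from right. Merged: [1, 1]
Compare 2 vs 14: take 2 from left. Merged: [1, 1, 2]
Compare 6 vs 14: take 6 from left. Merged: [1, 1, 2, 6]
Compare 7 vs 14: take 7 from left. Merged: [1, 1, 2, 6, 7]
Append remaining from right: [14]. Merged: [1, 1, 2, 6, 7, 14]

Final merged array: [1, 1, 2, 6, 7, 14]
Total comparisons: 5

The merged array is [1, 1, 2, 6, 7, 14], requiring 5 comparisons. The merge step runs in O(n) time where n is the total number of elements.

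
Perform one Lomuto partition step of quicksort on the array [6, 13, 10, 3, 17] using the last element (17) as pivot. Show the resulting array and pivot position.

Lomuto partition with pivot = 17:

Initial array: [6, 13, 10, 3, 17]

arr[0]=6 <= 17: swap with position 0, array becomes [6, 13, 10, 3, 17]
arr[1]=13 <= 17: swap with position 1, array becomes [6, 13, 10, 3, 17]
arr[2]=10 <= 17: swap with position 2, array becomes [6, 13, 10, 3, 17]
arr[3]=3 <= 17: swap with position 3, array becomes [6, 13, 10, 3, 17]

Place pivot at position 4: [6, 13, 10, 3, 17]
Pivot position: 4

After partitioning with pivot 17, the array becomes [6, 13, 10, 3, 17]. The pivot is placed at index 4. All elements to the left of the pivot are <= 17, and all elements to the right are > 17.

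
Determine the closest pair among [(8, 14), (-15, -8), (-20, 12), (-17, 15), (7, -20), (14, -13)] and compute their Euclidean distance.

Computing all pairwise distances among 6 points:

d((8, 14), (-15, -8)) = 31.8277
d((8, 14), (-20, 12)) = 28.0713
d((8, 14), (-17, 15)) = 25.02
d((8, 14), (7, -20)) = 34.0147
d((8, 14), (14, -13)) = 27.6586
d((-15, -8), (-20, 12)) = 20.6155
d((-15, -8), (-17, 15)) = 23.0868
d((-15, -8), (7, -20)) = 25.0599
d((-15, -8), (14, -13)) = 29.4279
d((-20, 12), (-17, 15)) = 4.2426 <-- minimum
d((-20, 12), (7, -20)) = 41.8688
d((-20, 12), (14, -13)) = 42.2019
d((-17, 15), (7, -20)) = 42.4382
d((-17, 15), (14, -13)) = 41.7732
d((7, -20), (14, -13)) = 9.8995

Closest pair: (-20, 12) and (-17, 15) with distance 4.2426

The closest pair is (-20, 12) and (-17, 15) with Euclidean distance 4.2426. For 6 points, brute-force pairwise comparison is shown above. For large n, the divide-and-conquer algorithm (sort by x, recurse on halves, check the dividing strip) achieves O(n log n).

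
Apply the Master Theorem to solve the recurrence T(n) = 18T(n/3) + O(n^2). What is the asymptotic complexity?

Master Theorem for T(n) = 18T(n/3) + O(n^2):

a = 18, b = 3, c = 2
log_b(a) = log_3(18) = 2.6309

Case 1: c = 2 < log_3(18) = 2.6309
T(n) = O(n^(log_3 18))

For T(n) = 18T(n/3) + O(n^2): log_3(18) = 2.6309. This is Case 1 of the Master Theorem (c < log_b(a), work dominated by leaves), giving O(n^(log_3 18)).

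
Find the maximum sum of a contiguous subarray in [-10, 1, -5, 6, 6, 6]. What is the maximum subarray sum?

Using Kadane's algorithm on [-10, 1, -5, 6, 6, 6]:

Scanning through the array:
Position 1 (value 1): max_ending_here = 1, max_so_far = 1
Position 2 (value -5): max_ending_here = -4, max_so_far = 1
Position 3 (value 6): max_ending_here = 6, max_so_far = 6
Position 4 (value 6): max_ending_here = 12, max_so_far = 12
Position 5 (value 6): max_ending_here = 18, max_so_far = 18

Maximum subarray: [6, 6, 6]
Maximum sum: 18

The maximum subarray is [6, 6, 6] with sum 18. This subarray runs from index 3 to index 5.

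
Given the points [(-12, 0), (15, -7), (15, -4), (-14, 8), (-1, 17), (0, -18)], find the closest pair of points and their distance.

Computing all pairwise distances among 6 points:

d((-12, 0), (15, -7)) = 27.8927
d((-12, 0), (15, -4)) = 27.2947
d((-12, 0), (-14, 8)) = 8.2462
d((-12, 0), (-1, 17)) = 20.2485
d((-12, 0), (0, -18)) = 21.6333
d((15, -7), (15, -4)) = 3.0 <-- minimum
d((15, -7), (-14, 8)) = 32.6497
d((15, -7), (-1, 17)) = 28.8444
d((15, -7), (0, -18)) = 18.6011
d((15, -4), (-14, 8)) = 31.3847
d((15, -4), (-1, 17)) = 26.4008
d((15, -4), (0, -18)) = 20.5183
d((-14, 8), (-1, 17)) = 15.8114
d((-14, 8), (0, -18)) = 29.5296
d((-1, 17), (0, -18)) = 35.0143

Closest pair: (15, -7) and (15, -4) with distance 3.0

The closest pair is (15, -7) and (15, -4) with Euclidean distance 3.0. For 6 points, brute-force pairwise comparison is shown above. For large n, the divide-and-conquer algorithm (sort by x, recurse on halves, check the dividing strip) achieves O(n log n).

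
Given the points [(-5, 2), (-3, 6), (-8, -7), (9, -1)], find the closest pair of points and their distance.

Computing all pairwise distances among 4 points:

d((-5, 2), (-3, 6)) = 4.4721 <-- minimum
d((-5, 2), (-8, -7)) = 9.4868
d((-5, 2), (9, -1)) = 14.3178
d((-3, 6), (-8, -7)) = 13.9284
d((-3, 6), (9, -1)) = 13.8924
d((-8, -7), (9, -1)) = 18.0278

Closest pair: (-5, 2) and (-3, 6) with distance 4.4721

The closest pair is (-5, 2) and (-3, 6) with Euclidean distance 4.4721. For 4 points, brute-force pairwise comparison is shown above. For large n, the divide-and-conquer algorithm (sort by x, recurse on halves, check the dividing strip) achieves O(n log n).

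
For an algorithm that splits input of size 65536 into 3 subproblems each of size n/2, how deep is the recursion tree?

For divide and conquer with division factor 2:

Problem sizes at each level:
Level 0: 65536
Level 1: 32768
Level 2: 16384
Level 3: 8192
Level 4: 4096
Level 5: 2048
Level 6: 1024
Level 7: 512
Level 8: 256
Level 9: 128
Level 10: 64
Level 11: 32
Level 12: 16
Level 13: 8
Level 14: 4
Level 15: 2
Level 16: 1

The root is level 0 and the size-1 base case is level 16 (the tree spans levels 0 through 16, i.e. 17 levels counting the root), so the depth is the number of divisions: log_2(65536) = 16

The recursion tree depth is log_2(65536) = 16. At each level, the problem size is divided by 2, so it takes 16 divisions to reduce to a base case of size 1. The algorithm makes 3 recursive calls at each level.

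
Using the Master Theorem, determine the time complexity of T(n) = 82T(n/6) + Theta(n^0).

Master Theorem for T(n) = 82T(n/6) + O(n^0):

a = 82, b = 6, c = 0
log_b(a) = log_6(82) = 2.4594

Case 1: c = 0 < log_6(82) = 2.4594
T(n) = O(n^(log_6 82))

For T(n) = 82T(n/6) + O(n^0): log_6(82) = 2.4594. This is Case 1 of the Master Theorem (c < log_b(a), work dominated by leaves), giving O(n^(log_6 82)).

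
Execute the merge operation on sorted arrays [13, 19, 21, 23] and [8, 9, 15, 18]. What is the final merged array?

Merging process:

Compare 13 vs 8: take 8 from right. Merged: [8]
Compare 13 vs 9: take 9 from right. Merged: [8, 9]
Compare 13 vs 15: take 13 from left. Merged: [8, 9, 13]
Compare 19 vs 15: take 15 from right. Merged: [8, 9, 13, 15]
Compare 19 vs 18: take 18 from right. Merged: [8, 9, 13, 15, 18]
Append remaining from left: [19, 21, 23]. Merged: [8, 9, 13, 15, 18, 19, 21, 23]

Final merged array: [8, 9, 13, 15, 18, 19, 21, 23]
Total comparisons: 5

The merged array is [8, 9, 13, 15, 18, 19, 21, 23], requiring 5 comparisons. The merge step runs in O(n) time where n is the total number of elements.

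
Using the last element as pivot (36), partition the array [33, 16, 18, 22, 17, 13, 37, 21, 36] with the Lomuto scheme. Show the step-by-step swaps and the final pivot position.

Lomuto partition with pivot = 36:

Initial array: [33, 16, 18, 22, 17, 13, 37, 21, 36]

arr[0]=33 <= 36: swap with position 0, array becomes [33, 16, 18, 22, 17, 13, 37, 21, 36]
arr[1]=16 <= 36: swap with position 1, array becomes [33, 16, 18, 22, 17, 13, 37, 21, 36]
arr[2]=18 <= 36: swap with position 2, array becomes [33, 16, 18, 22, 17, 13, 37, 21, 36]
arr[3]=22 <= 36: swap with position 3, array becomes [33, 16, 18, 22, 17, 13, 37, 21, 36]
arr[4]=17 <= 36: swap with position 4, array becomes [33, 16, 18, 22, 17, 13, 37, 21, 36]
arr[5]=13 <= 36: swap with position 5, array becomes [33, 16, 18, 22, 17, 13, 37, 21, 36]
arr[6]=37 > 36: no swap
arr[7]=21 <= 36: swap with position 6, array becomes [33, 16, 18, 22, 17, 13, 21, 37, 36]

Place pivot at position 7: [33, 16, 18, 22, 17, 13, 21, 36, 37]
Pivot position: 7

After partitioning with pivot 36, the array becomes [33, 16, 18, 22, 17, 13, 21, 36, 37]. The pivot is placed at index 7. All elements to the left of the pivot are <= 36, and all elements to the right are > 36.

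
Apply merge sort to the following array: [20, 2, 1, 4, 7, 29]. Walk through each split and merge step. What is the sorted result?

Merge sort trace:

Split: [20, 2, 1, 4, 7, 29] -> [20, 2, 1] and [4, 7, 29]
  Split: [20, 2, 1] -> [20] and [2, 1]
    Split: [2, 1] -> [2] and [1]
    Merge: [2] + [1] -> [1, 2]
  Merge: [20] + [1, 2] -> [1, 2, 20]
  Split: [4, 7, 29] -> [4] and [7, 29]
    Split: [7, 29] -> [7] and [29]
    Merge: [7] + [29] -> [7, 29]
  Merge: [4] + [7, 29] -> [4, 7, 29]
Merge: [1, 2, 20] + [4, 7, 29] -> [1, 2, 4, 7, 20, 29]

Final sorted array: [1, 2, 4, 7, 20, 29]

The merge sort proceeds by recursively splitting the array and merging sorted halves.
After all merges, the sorted array is [1, 2, 4, 7, 20, 29].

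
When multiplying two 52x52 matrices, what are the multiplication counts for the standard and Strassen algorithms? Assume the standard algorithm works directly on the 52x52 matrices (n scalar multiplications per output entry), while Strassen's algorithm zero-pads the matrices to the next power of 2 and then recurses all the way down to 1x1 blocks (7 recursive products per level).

Matrix multiplication for 52x52 matrices:

Strassen's algorithm requires power-of-2 dimensions. Pad 52x52 to 64x64 (next power of 2).

Standard algorithm: 52^3 = 140608 multiplications
Strassen's algorithm: 7^(log2(64)) = 7^6 = 117649 multiplications
Savings: 140608 - 117649 = 22959 multiplications

Standard: 140608 multiplications (52^3). Strassen: 117649 multiplications (7^6, after padding to 64x64). Strassen reduces 8 recursive multiplications to 7 at each level.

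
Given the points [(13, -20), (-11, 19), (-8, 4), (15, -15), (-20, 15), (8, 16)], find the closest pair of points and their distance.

Computing all pairwise distances among 6 points:

d((13, -20), (-11, 19)) = 45.793
d((13, -20), (-8, 4)) = 31.8904
d((13, -20), (15, -15)) = 5.3852 <-- minimum
d((13, -20), (-20, 15)) = 48.1041
d((13, -20), (8, 16)) = 36.3456
d((-11, 19), (-8, 4)) = 15.2971
d((-11, 19), (15, -15)) = 42.8019
d((-11, 19), (-20, 15)) = 9.8489
d((-11, 19), (8, 16)) = 19.2354
d((-8, 4), (15, -15)) = 29.8329
d((-8, 4), (-20, 15)) = 16.2788
d((-8, 4), (8, 16)) = 20.0
d((15, -15), (-20, 15)) = 46.0977
d((15, -15), (8, 16)) = 31.7805
d((-20, 15), (8, 16)) = 28.0179

Closest pair: (13, -20) and (15, -15) with distance 5.3852

The closest pair is (13, -20) and (15, -15) with Euclidean distance 5.3852. For 6 points, brute-force pairwise comparison is shown above. For large n, the divide-and-conquer algorithm (sort by x, recurse on halves, check the dividing strip) achieves O(n log n).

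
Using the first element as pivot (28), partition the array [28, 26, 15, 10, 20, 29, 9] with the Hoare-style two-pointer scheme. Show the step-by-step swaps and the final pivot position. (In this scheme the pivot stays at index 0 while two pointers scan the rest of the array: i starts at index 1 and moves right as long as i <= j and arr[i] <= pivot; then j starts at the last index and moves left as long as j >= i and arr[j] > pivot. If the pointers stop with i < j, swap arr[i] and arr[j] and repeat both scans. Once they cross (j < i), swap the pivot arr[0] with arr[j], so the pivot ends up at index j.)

Hoare-style two-pointer partition with pivot = 28:

Initial array: [28, 26, 15, 10, 20, 29, 9]

Pointers start at i = 1, j = 6.
i stops at index 5 (arr[5]=29 > 28), j stops at index 6 (arr[6]=9 <= 28): swap arr[5] and arr[6], array becomes [28, 26, 15, 10, 20, 9, 29]
i ends at 6, j ends at 5: the pointers have crossed (j < i), so scanning stops.

Swap pivot arr[0] with arr[5] to place pivot at position 5: [9, 26, 15, 10, 20, 28, 29]
Pivot position: 5

After partitioning with pivot 28, the array becomes [9, 26, 15, 10, 20, 28, 29]. The pivot is placed at index 5. All elements to the left of the pivot are <= 28, and all elements to the right are > 28.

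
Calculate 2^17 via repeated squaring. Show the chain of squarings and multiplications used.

Computing 2^17 by squaring (build up from 2^1; each line after the first costs one multiplication):

2^1 = 2
2^2 = (2^1)^2 = 2^2 = 4
2^4 = (2^2)^2 = 4^2 = 16
2^8 = (2^4)^2 = 16^2 = 256
2^16 = (2^8)^2 = 256^2 = 65536
2^17 = 2 * 2^16 = 2 * 65536 = 131072

Result: 131072
Multiplications needed: 5 (5 lines after 2^1)

2^17 = 131072. Using exponentiation by squaring, this requires 5 multiplications. The key idea: if the exponent is even, square the half-power; if odd, multiply by the base once.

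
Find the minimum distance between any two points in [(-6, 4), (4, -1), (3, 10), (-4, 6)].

Computing all pairwise distances among 4 points:

d((-6, 4), (4, -1)) = 11.1803
d((-6, 4), (3, 10)) = 10.8167
d((-6, 4), (-4, 6)) = 2.8284 <-- minimum
d((4, -1), (3, 10)) = 11.0454
d((4, -1), (-4, 6)) = 10.6301
d((3, 10), (-4, 6)) = 8.0623

Closest pair: (-6, 4) and (-4, 6) with distance 2.8284

The closest pair is (-6, 4) and (-4, 6) with Euclidean distance 2.8284. For 4 points, brute-force pairwise comparison is shown above. For large n, the divide-and-conquer algorithm (sort by x, recurse on halves, check the dividing strip) achieves O(n log n).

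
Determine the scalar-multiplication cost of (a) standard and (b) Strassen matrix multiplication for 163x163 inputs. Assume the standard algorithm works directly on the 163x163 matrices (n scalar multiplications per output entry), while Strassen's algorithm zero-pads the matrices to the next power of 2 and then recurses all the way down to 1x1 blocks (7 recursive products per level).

Matrix multiplication for 163x163 matrices:

Strassen's algorithm requires power-of-2 dimensions. Pad 163x163 to 256x256 (next power of 2).

Standard algorithm: 163^3 = 4330747 multiplications
Strassen's algorithm: 7^(log2(256)) = 7^8 = 5764801 multiplications
Difference: 4330747 - 5764801 = -1434054 (Strassen uses MORE here due to padding overhead — for small or just-over-power-of-2 n, padding can outweigh the per-level savings)

Standard: 4330747 multiplications (163^3). Strassen: 5764801 multiplications (7^8, after padding to 256x256). Strassen reduces 8 recursive multiplications to 7 at each level.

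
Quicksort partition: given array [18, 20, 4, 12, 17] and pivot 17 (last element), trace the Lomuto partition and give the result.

Lomuto partition with pivot = 17:

Initial array: [18, 20, 4, 12, 17]

arr[0]=18 > 17: no swap
arr[1]=20 > 17: no swap
arr[2]=4 <= 17: swap with position 0, array becomes [4, 20, 18, 12, 17]
arr[3]=12 <= 17: swap with position 1, array becomes [4, 12, 18, 20, 17]

Place pivot at position 2: [4, 12, 17, 20, 18]
Pivot position: 2

After partitioning with pivot 17, the array becomes [4, 12, 17, 20, 18]. The pivot is placed at index 2. All elements to the left of the pivot are <= 17, and all elements to the right are > 17.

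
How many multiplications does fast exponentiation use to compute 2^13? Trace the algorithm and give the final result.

Computing 2^13 by squaring (build up from 2^1; each line after the first costs one multiplication):

2^1 = 2
2^2 = (2^1)^2 = 2^2 = 4
2^3 = 2 * 2^2 = 2 * 4 = 8
2^6 = (2^3)^2 = 8^2 = 64
2^12 = (2^6)^2 = 64^2 = 4096
2^13 = 2 * 2^12 = 2 * 4096 = 8192

Result: 8192
Multiplications needed: 5 (5 lines after 2^1)

2^13 = 8192. Using exponentiation by squaring, this requires 5 multiplications. The key idea: if the exponent is even, square the half-power; if odd, multiply by the base once.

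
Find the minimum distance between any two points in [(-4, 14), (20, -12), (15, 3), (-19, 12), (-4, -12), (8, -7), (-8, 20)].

Computing all pairwise distances among 7 points:

d((-4, 14), (20, -12)) = 35.3836
d((-4, 14), (15, 3)) = 21.9545
d((-4, 14), (-19, 12)) = 15.1327
d((-4, 14), (-4, -12)) = 26.0
d((-4, 14), (8, -7)) = 24.1868
d((-4, 14), (-8, 20)) = 7.2111 <-- minimum
d((20, -12), (15, 3)) = 15.8114
d((20, -12), (-19, 12)) = 45.793
d((20, -12), (-4, -12)) = 24.0
d((20, -12), (8, -7)) = 13.0
d((20, -12), (-8, 20)) = 42.5206
d((15, 3), (-19, 12)) = 35.171
d((15, 3), (-4, -12)) = 24.2074
d((15, 3), (8, -7)) = 12.2066
d((15, 3), (-8, 20)) = 28.6007
d((-19, 12), (-4, -12)) = 28.3019
d((-19, 12), (8, -7)) = 33.0151
d((-19, 12), (-8, 20)) = 13.6015
d((-4, -12), (8, -7)) = 13.0
d((-4, -12), (-8, 20)) = 32.249
d((8, -7), (-8, 20)) = 31.3847

Closest pair: (-4, 14) and (-8, 20) with distance 7.2111

The closest pair is (-4, 14) and (-8, 20) with Euclidean distance 7.2111. For 7 points, brute-force pairwise comparison is shown above. For large n, the divide-and-conquer algorithm (sort by x, recurse on halves, check the dividing strip) achieves O(n log n).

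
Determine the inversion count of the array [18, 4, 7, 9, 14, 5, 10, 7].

Finding inversions in [18, 4, 7, 9, 14, 5, 10, 7]:

(0, 1): arr[0]=18 > arr[1]=4
(0, 2): arr[0]=18 > arr[2]=7
(0, 3): arr[0]=18 > arr[3]=9
(0, 4): arr[0]=18 > arr[4]=14
(0, 5): arr[0]=18 > arr[5]=5
(0, 6): arr[0]=18 > arr[6]=10
(0, 7): arr[0]=18 > arr[7]=7
(2, 5): arr[2]=7 > arr[5]=5
(3, 5): arr[3]=9 > arr[5]=5
(3, 7): arr[3]=9 > arr[7]=7
(4, 5): arr[4]=14 > arr[5]=5
(4, 6): arr[4]=14 > arr[6]=10
(4, 7): arr[4]=14 > arr[7]=7
(6, 7): arr[6]=10 > arr[7]=7

Total inversions: 14

The array has 14 inversion(s): (0,1), (0,2), (0,3), (0,4), (0,5), (0,6), (0,7), (2,5), (3,5), (3,7), (4,5), (4,6), (4,7), (6,7). Each pair (i,j) satisfies i < j and arr[i] > arr[j].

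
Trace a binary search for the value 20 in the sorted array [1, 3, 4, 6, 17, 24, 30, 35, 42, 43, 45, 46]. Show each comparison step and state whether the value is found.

Binary search for 20 in [1, 3, 4, 6, 17, 24, 30, 35, 42, 43, 45, 46]:

lo=0, hi=11, mid=5, arr[mid]=24 -> 24 > 20, search left half
lo=0, hi=4, mid=2, arr[mid]=4 -> 4 < 20, search right half
lo=3, hi=4, mid=3, arr[mid]=6 -> 6 < 20, search right half
lo=4, hi=4, mid=4, arr[mid]=17 -> 17 < 20, search right half
lo=5 > hi=4, target 20 not found

Binary search determines that 20 is not in the array after 4 comparisons. The search space was exhausted without finding the target.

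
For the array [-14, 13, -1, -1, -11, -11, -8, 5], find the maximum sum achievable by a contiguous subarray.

Using Kadane's algorithm on [-14, 13, -1, -1, -11, -11, -8, 5]:

Scanning through the array:
Position 1 (value 13): max_ending_here = 13, max_so_far = 13
Position 2 (value -1): max_ending_here = 12, max_so_far = 13
Position 3 (value -1): max_ending_here = 11, max_so_far = 13
Position 4 (value -11): max_ending_here = 0, max_so_far = 13
Position 5 (value -11): max_ending_here = -11, max_so_far = 13
Position 6 (value -8): max_ending_here = -8, max_so_far = 13
Position 7 (value 5): max_ending_here = 5, max_so_far = 13

Maximum subarray: [13]
Maximum sum: 13

The maximum subarray is [13] with sum 13. This subarray runs from index 1 to index 1.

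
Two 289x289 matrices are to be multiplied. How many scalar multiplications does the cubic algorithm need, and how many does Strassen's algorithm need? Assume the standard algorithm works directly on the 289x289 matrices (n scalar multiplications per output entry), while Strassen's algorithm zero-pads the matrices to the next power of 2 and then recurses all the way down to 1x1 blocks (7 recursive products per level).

Matrix multiplication for 289x289 matrices:

Strassen's algorithm requires power-of-2 dimensions. Pad 289x289 to 512x512 (next power of 2).

Standard algorithm: 289^3 = 24137569 multiplications
Strassen's algorithm: 7^(log2(512)) = 7^9 = 40353607 multiplications
Difference: 24137569 - 40353607 = -16216038 (Strassen uses MORE here due to padding overhead — for small or just-over-power-of-2 n, padding can outweigh the per-level savings)

Standard: 24137569 multiplications (289^3). Strassen: 40353607 multiplications (7^9, after padding to 512x512). Strassen reduces 8 recursive multiplications to 7 at each level.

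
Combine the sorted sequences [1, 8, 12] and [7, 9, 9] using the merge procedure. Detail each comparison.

Merging process:

Compare 1 vs 7: take 1 from left. Merged: [1]
Compare 8 vs 7: take 7 from right. Merged: [1, 7]
Compare 8 vs 9: take 8 from left. Merged: [1, 7, 8]
Compare 12 vs 9: take 9 from right. Merged: [1, 7, 8, 9]
Compare 12 vs 9: take 9 from right. Merged: [1, 7, 8, 9, 9]
Append remaining from left: [12]. Merged: [1, 7, 8, 9, 9, 12]

Final merged array: [1, 7, 8, 9, 9, 12]
Total comparisons: 5

The merged array is [1, 7, 8, 9, 9, 12], requiring 5 comparisons. The merge step runs in O(n) time where n is the total number of elements.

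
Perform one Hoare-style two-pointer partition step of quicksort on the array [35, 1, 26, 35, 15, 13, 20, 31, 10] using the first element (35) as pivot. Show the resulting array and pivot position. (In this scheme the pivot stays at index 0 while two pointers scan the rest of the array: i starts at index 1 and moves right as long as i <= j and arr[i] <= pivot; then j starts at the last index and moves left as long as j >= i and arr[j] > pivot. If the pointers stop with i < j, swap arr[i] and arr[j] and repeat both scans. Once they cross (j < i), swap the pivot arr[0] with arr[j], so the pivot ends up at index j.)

Hoare-style two-pointer partition with pivot = 35:

Initial array: [35, 1, 26, 35, 15, 13, 20, 31, 10]

Pointers start at i = 1, j = 8.
i ends at 9, j ends at 8: the pointers have crossed (j < i), so scanning stops.

Swap pivot arr[0] with arr[8] to place pivot at position 8: [10, 1, 26, 35, 15, 13, 20, 31, 35]
Pivot position: 8

After partitioning with pivot 35, the array becomes [10, 1, 26, 35, 15, 13, 20, 31, 35]. The pivot is placed at index 8. All elements to the left of the pivot are <= 35, and all elements to the right are > 35.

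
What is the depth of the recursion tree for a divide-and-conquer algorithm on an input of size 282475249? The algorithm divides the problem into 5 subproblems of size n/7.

For divide and conquer with division factor 7:

Problem sizes at each level:
Level 0: 282475249
Level 1: 40353607
Level 2: 5764801
Level 3: 823543
Level 4: 117649
Level 5: 16807
Level 6: 2401
Level 7: 343
Level 8: 49
Level 9: 7
Level 10: 1

The root is level 0 and the size-1 base case is level 10 (the tree spans levels 0 through 10, i.e. 11 levels counting the root), so the depth is the number of divisions: log_7(282475249) = 10

The recursion tree depth is log_7(282475249) = 10. At each level, the problem size is divided by 7, so it takes 10 divisions to reduce to a base case of size 1. The algorithm makes 5 recursive calls at each level.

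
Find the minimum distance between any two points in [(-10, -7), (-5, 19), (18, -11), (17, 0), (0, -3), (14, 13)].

Computing all pairwise distances among 6 points:

d((-10, -7), (-5, 19)) = 26.4764
d((-10, -7), (18, -11)) = 28.2843
d((-10, -7), (17, 0)) = 27.8927
d((-10, -7), (0, -3)) = 10.7703 <-- minimum
d((-10, -7), (14, 13)) = 31.241
d((-5, 19), (18, -11)) = 37.8021
d((-5, 19), (17, 0)) = 29.0689
d((-5, 19), (0, -3)) = 22.561
d((-5, 19), (14, 13)) = 19.9249
d((18, -11), (17, 0)) = 11.0454
d((18, -11), (0, -3)) = 19.6977
d((18, -11), (14, 13)) = 24.3311
d((17, 0), (0, -3)) = 17.2627
d((17, 0), (14, 13)) = 13.3417
d((0, -3), (14, 13)) = 21.2603

Closest pair: (-10, -7) and (0, -3) with distance 10.7703

The closest pair is (-10, -7) and (0, -3) with Euclidean distance 10.7703. For 6 points, brute-force pairwise comparison is shown above. For large n, the divide-and-conquer algorithm (sort by x, recurse on halves, check the dividing strip) achieves O(n log n).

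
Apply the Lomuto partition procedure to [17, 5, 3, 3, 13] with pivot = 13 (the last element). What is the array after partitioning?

Lomuto partition with pivot = 13:

Initial array: [17, 5, 3, 3, 13]

arr[0]=17 > 13: no swap
arr[1]=5 <= 13: swap with position 0, array becomes [5, 17, 3, 3, 13]
arr[2]=3 <= 13: swap with position 1, array becomes [5, 3, 17, 3, 13]
arr[3]=3 <= 13: swap with position 2, array becomes [5, 3, 3, 17, 13]

Place pivot at position 3: [5, 3, 3, 13, 17]
Pivot position: 3

After partitioning with pivot 13, the array becomes [5, 3, 3, 13, 17]. The pivot is placed at index 3. All elements to the left of the pivot are <= 13, and all elements to the right are > 13.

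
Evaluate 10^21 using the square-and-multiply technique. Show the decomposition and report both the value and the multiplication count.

Computing 10^21 by squaring (build up from 10^1; each line after the first costs one multiplication):

10^1 = 10
10^2 = (10^1)^2 = 10^2 = 100
10^4 = (10^2)^2 = 100^2 = 10000
10^5 = 10 * 10^4 = 10 * 10000 = 100000
10^10 = (10^5)^2 = 100000^2 = 10000000000
10^20 = (10^10)^2 = 10000000000^2 = 100000000000000000000
10^21 = 10 * 10^20 = 10 * 100000000000000000000 = 1000000000000000000000

Result: 1000000000000000000000
Multiplications needed: 6 (6 lines after 10^1)

10^21 = 1000000000000000000000. Using exponentiation by squaring, this requires 6 multiplications. The key idea: if the exponent is even, square the half-power; if odd, multiply by the base once.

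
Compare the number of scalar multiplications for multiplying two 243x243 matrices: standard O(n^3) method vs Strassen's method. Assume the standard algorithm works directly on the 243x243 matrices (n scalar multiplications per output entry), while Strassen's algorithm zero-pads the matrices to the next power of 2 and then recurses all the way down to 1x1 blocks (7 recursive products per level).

Matrix multiplication for 243x243 matrices:

Strassen's algorithm requires power-of-2 dimensions. Pad 243x243 to 256x256 (next power of 2).

Standard algorithm: 243^3 = 14348907 multiplications
Strassen's algorithm: 7^(log2(256)) = 7^8 = 5764801 multiplications
Savings: 14348907 - 5764801 = 8584106 multiplications

Standard: 14348907 multiplications (243^3). Strassen: 5764801 multiplications (7^8, after padding to 256x256). Strassen reduces 8 recursive multiplications to 7 at each level.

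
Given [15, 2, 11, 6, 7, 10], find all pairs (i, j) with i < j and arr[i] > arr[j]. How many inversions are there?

Finding inversions in [15, 2, 11, 6, 7, 10]:

(0, 1): arr[0]=15 > arr[1]=2
(0, 2): arr[0]=15 > arr[2]=11
(0, 3): arr[0]=15 > arr[3]=6
(0, 4): arr[0]=15 > arr[4]=7
(0, 5): arr[0]=15 > arr[5]=10
(2, 3): arr[2]=11 > arr[3]=6
(2, 4): arr[2]=11 > arr[4]=7
(2, 5): arr[2]=11 > arr[5]=10

Total inversions: 8

The array has 8 inversion(s): (0,1), (0,2), (0,3), (0,4), (0,5), (2,3), (2,4), (2,5). Each pair (i,j) satisfies i < j and arr[i] > arr[j].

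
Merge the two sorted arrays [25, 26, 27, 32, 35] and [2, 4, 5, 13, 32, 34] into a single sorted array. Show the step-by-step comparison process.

Merging process:

Compare 25 vs 2: take 2 from right. Merged: [2]
Compare 25 vs 4: take 4 from right. Merged: [2, 4]
Compare 25 vs 5: take 5 from right. Merged: [2, 4, 5]
Compare 25 vs 13: take 13 from right. Merged: [2, 4, 5, 13]
Compare 25 vs 32: take 25 from left. Merged: [2, 4, 5, 13, 25]
Compare 26 vs 32: take 26 from left. Merged: [2, 4, 5, 13, 25, 26]
Compare 27 vs 32: take 27 from left. Merged: [2, 4, 5, 13, 25, 26, 27]
Compare 32 vs 32: take 32 from left. Merged: [2, 4, 5, 13, 25, 26, 27, 32]
Compare 35 vs 32: take 32 from right. Merged: [2, 4, 5, 13, 25, 26, 27, 32, 32]
Compare 35 vs 34: take 34 from right. Merged: [2, 4, 5, 13, 25, 26, 27, 32, 32, 34]
Append remaining from left: [35]. Merged: [2, 4, 5, 13, 25, 26, 27, 32, 32, 34, 35]

Final merged array: [2, 4, 5, 13, 25, 26, 27, 32, 32, 34, 35]
Total comparisons: 10

The merged array is [2, 4, 5, 13, 25, 26, 27, 32, 32, 34, 35], requiring 10 comparisons. The merge step runs in O(n) time where n is the total number of elements.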